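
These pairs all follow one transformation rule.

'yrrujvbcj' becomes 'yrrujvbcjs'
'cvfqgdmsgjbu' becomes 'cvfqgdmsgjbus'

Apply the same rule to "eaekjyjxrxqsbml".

In each case the input is transformed by: append "s".
For "eaekjyjxrxqsbml" the result is "eaekjyjxrxqsbmls".

eaekjyjxrxqsbmls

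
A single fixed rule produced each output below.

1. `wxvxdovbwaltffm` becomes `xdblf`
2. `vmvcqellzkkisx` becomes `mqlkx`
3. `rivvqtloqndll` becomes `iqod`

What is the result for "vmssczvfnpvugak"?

mcfva

Rule — keep one character in every 3, starting at position 2 (positions 2nd, 5th, 8th, ...).
On "vmssczvfnpvugak" that produces "mcfva".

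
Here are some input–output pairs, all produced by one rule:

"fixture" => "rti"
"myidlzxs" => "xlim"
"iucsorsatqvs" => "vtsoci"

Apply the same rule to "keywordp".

doyk

What's happening: reverse the string, then keep every other character starting from the second (positions 2nd, 4th, 6th, ...).
On "keywordp" that produces "doyk".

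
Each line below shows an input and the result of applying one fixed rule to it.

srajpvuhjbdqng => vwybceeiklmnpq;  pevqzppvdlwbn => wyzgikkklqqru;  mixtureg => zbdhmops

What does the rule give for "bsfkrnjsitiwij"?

In each case the input is transformed by: sort the characters into alphabetical order, then shift every letter 5 places backward in the alphabet (wrapping around).
Starting from "bsfkrnjsitiwij": after the first operation, "bfiiijjknrsstw"; after the second, "wadddeefimnnor".
(Check on "mixtureg": → "egimrtux" → "zbdhmops" ✓)

wadddeefimnnor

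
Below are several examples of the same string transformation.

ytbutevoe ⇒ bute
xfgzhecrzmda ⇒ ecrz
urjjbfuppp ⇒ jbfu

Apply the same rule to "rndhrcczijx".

rccz

What's happening: delete the last 3 characters, then keep only the last 4 characters.
On "rndhrcczijx" that produces "rccz".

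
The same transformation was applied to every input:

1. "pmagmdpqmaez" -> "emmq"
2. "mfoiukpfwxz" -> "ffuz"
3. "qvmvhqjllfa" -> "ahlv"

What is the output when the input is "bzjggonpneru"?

Rule — keep one character in every 3, starting at position 2 (positions 2nd, 5th, 8th, ...), then sort the characters into alphabetical order.
Doing the same to "bzjggonpneru": "gprz".

gprz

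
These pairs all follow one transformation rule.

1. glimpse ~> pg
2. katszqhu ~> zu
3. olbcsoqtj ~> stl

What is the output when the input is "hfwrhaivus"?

The rule is to move the first 2 characters to the end (rotate left by 2), then keep one character in every 3, starting at position 3 (positions 3rd, 6th, 9th, ...).
Starting from "hfwrhaivus": after the first operation, "wrhaivushf"; after the second, "hvh".
(Check on "glimpse": → "impsegl" → "pg" ✓)

hvh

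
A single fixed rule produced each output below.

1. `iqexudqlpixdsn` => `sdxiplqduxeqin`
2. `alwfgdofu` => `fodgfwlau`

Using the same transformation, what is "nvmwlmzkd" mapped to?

Rule — move the last character to the front, then reverse the string.
"nvmwlmzkd" → "dnvmwlmzk" → "kzmlwmvnd".
(Check on "alwfgdofu": → "ualwfgdof" → "fodgfwlau" ✓)

kzmlwmvnd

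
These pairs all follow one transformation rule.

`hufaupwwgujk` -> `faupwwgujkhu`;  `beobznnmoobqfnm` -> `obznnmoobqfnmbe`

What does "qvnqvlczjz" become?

In each case the input is transformed by: move the first 2 characters to the end (rotate left by 2).
So "qvnqvlczjz" becomes "nqvlczjzqv".

nqvlczjzqv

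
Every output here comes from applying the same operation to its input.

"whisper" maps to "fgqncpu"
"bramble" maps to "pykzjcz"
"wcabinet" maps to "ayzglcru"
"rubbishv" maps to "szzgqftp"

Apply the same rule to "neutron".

What's happening: move the first character to the end, then shift every letter 2 places backward in the alphabet (wrapping around).
Working it through for "neutron": intermediate "eutronn", final "csrpmll".
(Check on "wcabinet": → "cabinetw" → "ayzglcru" ✓)

csrpmll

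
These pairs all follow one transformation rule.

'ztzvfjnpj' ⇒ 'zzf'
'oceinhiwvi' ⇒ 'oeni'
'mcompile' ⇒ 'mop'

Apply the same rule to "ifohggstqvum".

The pattern: delete the last 3 characters, then keep every other character starting from the first (positions 1st, 3rd, 5th, ...).
Applying both steps to "ifohggstqvum": "ifohggstq", then "iogsq".

iogsq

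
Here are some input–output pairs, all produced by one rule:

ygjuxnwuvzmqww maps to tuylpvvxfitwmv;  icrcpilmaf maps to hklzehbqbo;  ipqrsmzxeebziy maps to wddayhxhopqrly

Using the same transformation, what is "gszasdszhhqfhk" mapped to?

yggpegjfryzrcr

The pattern: swap the front and back halves of the string, then shift every letter 1 place backward in the alphabet (wrapping around).
Working it through for "gszasdszhhqfhk": intermediate "zhhqfhkgszasds", final "yggpegjfryzrcr".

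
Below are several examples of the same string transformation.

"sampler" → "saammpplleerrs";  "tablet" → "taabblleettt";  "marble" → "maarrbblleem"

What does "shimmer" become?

Looking at the pairs, the operation is to double every character, then move the first character to the end.
Working it through for "shimmer": intermediate "sshhiimmmmeerr", final "shhiimmmmeerrs".

shhiimmmmeerrs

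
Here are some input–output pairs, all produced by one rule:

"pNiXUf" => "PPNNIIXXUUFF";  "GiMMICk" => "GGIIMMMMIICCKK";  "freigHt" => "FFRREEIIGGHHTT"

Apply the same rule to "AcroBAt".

AACCRROOBBAATT

Rule — double every character, then convert every letter to uppercase.
Applying both steps to "AcroBAt": "AAccrrooBBAAtt", then "AACCRROOBBAATT".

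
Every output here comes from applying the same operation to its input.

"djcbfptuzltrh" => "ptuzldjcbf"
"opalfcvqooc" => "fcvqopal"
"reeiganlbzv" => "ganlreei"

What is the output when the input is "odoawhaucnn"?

whauodoa

What's happening: delete the last 3 characters, then swap the front and back halves of the string.
Working it through for "odoawhaucnn": intermediate "odoawhau", final "whauodoa".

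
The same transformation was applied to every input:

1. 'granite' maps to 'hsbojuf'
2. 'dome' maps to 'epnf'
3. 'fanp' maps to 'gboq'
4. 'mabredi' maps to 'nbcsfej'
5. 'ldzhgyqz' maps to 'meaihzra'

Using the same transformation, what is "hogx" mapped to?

The transformation: shift every letter 1 place forward in the alphabet (wrapping around).
So "hogx" becomes "iphy".

iphy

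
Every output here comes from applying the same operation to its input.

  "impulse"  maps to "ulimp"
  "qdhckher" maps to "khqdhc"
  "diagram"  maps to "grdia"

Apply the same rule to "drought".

The transformation: delete the last 2 characters, then move the last 2 characters to the front (rotate right by 2).
Starting from "drought": after the first operation, "droug"; after the second, "ugdro".

ugdro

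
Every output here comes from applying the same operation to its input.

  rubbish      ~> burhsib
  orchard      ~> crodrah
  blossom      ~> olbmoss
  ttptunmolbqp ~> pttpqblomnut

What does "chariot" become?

ahctoir

Rule — move the first 3 characters to the end (rotate left by 3), then reverse the string.
Applying both steps to "chariot": "riotcha", then "ahctoir".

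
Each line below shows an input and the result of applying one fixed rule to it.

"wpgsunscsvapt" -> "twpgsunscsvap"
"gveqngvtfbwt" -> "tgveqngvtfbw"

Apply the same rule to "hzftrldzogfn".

nhzftrldzogf

What's happening: move the last character to the front.
On "hzftrldzogfn" that produces "nhzftrldzogf".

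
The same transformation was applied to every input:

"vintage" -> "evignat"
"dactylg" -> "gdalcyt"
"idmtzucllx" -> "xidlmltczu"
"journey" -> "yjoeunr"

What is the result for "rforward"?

drfroarw

What's happening: swap the first and last characters, then take characters alternately from the front and the back (1st, last, 2nd, 2nd-last, ...).
On "rforward": the first step gives "dforwarr", and the second then gives "drfroarw".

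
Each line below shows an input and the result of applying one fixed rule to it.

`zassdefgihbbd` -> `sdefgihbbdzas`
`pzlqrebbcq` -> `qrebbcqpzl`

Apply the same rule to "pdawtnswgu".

wtnswgupda

The pattern: move the first 3 characters to the end (rotate left by 3).
For "pdawtnswgu" the result is "wtnswgupda".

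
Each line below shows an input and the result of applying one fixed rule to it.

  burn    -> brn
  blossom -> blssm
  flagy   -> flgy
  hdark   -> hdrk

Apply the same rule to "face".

fc

The rule is to remove every vowel.
So "face" becomes "fc".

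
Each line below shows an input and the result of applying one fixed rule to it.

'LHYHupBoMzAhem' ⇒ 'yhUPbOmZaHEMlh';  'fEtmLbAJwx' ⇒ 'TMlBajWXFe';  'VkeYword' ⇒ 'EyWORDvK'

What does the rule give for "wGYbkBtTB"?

What's happening: flip the case of every letter, then move the first 2 characters to the end (rotate left by 2).
For "wGYbkBtTB", step one produces "WgyBKbTtb"; step two turns that into "yBKbTtbWg".

yBKbTtbWg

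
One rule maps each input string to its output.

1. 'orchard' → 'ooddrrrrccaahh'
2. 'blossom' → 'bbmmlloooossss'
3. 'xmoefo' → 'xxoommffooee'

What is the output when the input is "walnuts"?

wwssaattlluunn

What's happening: take characters alternately from the front and the back (1st, last, 2nd, 2nd-last, ...), then double every character.
Applying that to "walnuts" gives "wwssaattlluunn".
(Check on "blossom": → "bmlooss" → "bbmmlloooossss" ✓)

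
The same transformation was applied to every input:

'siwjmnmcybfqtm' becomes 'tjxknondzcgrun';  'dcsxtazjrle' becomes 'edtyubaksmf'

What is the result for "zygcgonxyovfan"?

azhdhpoyzpwgbo

Rule — shift every letter 1 place forward in the alphabet (wrapping around).
For "zygcgonxyovfan" the result is "azhdhpoyzpwgbo".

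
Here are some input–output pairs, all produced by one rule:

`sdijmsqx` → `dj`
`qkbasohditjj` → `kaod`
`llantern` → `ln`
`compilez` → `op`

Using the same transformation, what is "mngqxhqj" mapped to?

The rule is to keep every other character starting from the second (positions 2nd, 4th, 6th, ...), then delete the last 2 characters.
For "mngqxhqj" the result is "nq".
(Check on "compilez": → "oplz" → "op" ✓)

nq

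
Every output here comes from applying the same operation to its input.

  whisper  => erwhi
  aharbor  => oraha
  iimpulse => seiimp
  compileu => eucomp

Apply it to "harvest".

sthar

Looking at the pairs, the operation is to move the last 2 characters to the front (rotate right by 2), then delete the last 2 characters.
Applying both steps to "harvest": "stharve", then "sthar".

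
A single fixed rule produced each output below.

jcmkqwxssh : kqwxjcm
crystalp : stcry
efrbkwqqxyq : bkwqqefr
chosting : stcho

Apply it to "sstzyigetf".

zyigsst

In each case the input is transformed by: delete the last 3 characters, then move the first 3 characters to the end (rotate left by 3).
Applying that to "sstzyigetf" gives "zyigsst".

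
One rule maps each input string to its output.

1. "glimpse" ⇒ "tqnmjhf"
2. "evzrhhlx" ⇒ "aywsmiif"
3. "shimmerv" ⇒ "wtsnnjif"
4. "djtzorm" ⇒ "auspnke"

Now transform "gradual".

vsmhebb

Rule — sort the characters into reverse alphabetical order, then shift every letter 1 place forward in the alphabet (wrapping around).
For "gradual", step one produces "urlgdaa"; step two turns that into "vsmhebb".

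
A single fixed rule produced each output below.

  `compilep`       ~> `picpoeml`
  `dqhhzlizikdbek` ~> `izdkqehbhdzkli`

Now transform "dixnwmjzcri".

Each output is the input with this applied: take characters alternately from the front and the back (1st, last, 2nd, 2nd-last, ...), then move the last 2 characters to the front (rotate right by 2).
On "dixnwmjzcri": the first step gives "diirxcnzwjm", and the second then gives "jmdiirxcnzw".

jmdiirxcnzw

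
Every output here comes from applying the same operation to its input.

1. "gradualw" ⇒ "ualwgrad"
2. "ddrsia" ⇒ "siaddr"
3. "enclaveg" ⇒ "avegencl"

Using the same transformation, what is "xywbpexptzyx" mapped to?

xptzyxxywbpe

Rule — swap the front and back halves of the string.
Applying that to "xywbpexptzyx" gives "xptzyxxywbpe".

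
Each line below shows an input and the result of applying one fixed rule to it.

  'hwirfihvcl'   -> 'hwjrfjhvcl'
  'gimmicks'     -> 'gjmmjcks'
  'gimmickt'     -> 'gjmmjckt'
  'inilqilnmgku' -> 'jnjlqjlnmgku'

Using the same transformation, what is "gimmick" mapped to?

In each case the input is transformed by: replace every "i" with "j".
Doing the same to "gimmick": "gjmmjck".

gjmmjck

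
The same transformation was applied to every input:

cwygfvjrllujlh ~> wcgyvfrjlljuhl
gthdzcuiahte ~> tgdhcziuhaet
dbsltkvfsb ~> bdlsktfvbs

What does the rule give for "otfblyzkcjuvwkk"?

tobfylkzjcvukwk

What's happening: swap each adjacent pair of characters (1↔2, 3↔4, ...).
Applying that to "otfblyzkcjuvwkk" gives "tobfylkzjcvukwk".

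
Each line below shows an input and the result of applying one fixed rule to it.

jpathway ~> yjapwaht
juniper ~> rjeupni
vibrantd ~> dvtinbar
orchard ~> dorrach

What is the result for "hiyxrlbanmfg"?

ghfimynxarbl

Each output is the input with this applied: take characters alternately from the front and the back (1st, last, 2nd, 2nd-last, ...), then swap each adjacent pair of characters (1↔2, 3↔4, ...).
Working it through for "hiyxrlbanmfg": intermediate "hgifymxnralb", final "ghfimynxarbl".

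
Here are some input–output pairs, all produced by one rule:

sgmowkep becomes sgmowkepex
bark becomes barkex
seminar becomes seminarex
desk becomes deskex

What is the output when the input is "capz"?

The rule is to append "ex".
"capz" → "capzex".

capzex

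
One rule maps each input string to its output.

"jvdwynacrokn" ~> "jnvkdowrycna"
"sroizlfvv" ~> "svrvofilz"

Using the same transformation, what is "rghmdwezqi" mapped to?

The pattern: take characters alternately from the front and the back (1st, last, 2nd, 2nd-last, ...).
"rghmdwezqi" → "rigqhzmedw".

rigqhzmedw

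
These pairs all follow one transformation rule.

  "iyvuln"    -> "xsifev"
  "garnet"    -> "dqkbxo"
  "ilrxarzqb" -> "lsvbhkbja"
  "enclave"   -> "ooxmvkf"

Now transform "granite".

oqbkxsd

In each case the input is transformed by: move the last character to the front, then shift every letter 10 places forward in the alphabet (wrapping around).
Working it through for "granite": intermediate "egranit", final "oqbkxsd".
(Check on "enclave": → "eenclav" → "ooxmvkf" ✓)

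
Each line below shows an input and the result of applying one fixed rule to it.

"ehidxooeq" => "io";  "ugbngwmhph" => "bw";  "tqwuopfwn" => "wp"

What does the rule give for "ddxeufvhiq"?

xf

Each output is the input with this applied: delete the last 2 characters, then keep one character in every 3, starting at position 3 (positions 3rd, 6th, 9th, ...).
So "ddxeufvhiq" becomes "xf".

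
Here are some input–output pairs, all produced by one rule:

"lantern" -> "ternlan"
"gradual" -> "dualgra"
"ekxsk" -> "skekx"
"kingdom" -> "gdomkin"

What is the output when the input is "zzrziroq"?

The pattern: move the first 3 characters to the end (rotate left by 3).
Doing the same to "zzrziroq": "ziroqzzr".

ziroqzzr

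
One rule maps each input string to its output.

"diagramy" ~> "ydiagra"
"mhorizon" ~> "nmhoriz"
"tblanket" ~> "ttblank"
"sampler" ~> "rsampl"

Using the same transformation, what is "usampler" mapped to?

What's happening: move the last character to the front, then delete the last character.
"usampler" → "rusample" → "rusampl".

rusampl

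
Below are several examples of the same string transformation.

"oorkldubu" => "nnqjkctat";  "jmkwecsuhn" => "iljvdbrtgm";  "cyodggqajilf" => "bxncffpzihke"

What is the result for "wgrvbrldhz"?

vfquaqkcgy

The transformation: shift every letter 1 place backward in the alphabet (wrapping around).
On "wgrvbrldhz" that produces "vfquaqkcgy".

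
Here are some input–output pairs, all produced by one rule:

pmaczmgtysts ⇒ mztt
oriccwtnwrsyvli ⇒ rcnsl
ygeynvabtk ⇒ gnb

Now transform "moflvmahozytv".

The rule is to keep one character in every 3, starting at position 2 (positions 2nd, 5th, 8th, ...).
Doing the same to "moflvmahozytv": "ovhy".

ovhy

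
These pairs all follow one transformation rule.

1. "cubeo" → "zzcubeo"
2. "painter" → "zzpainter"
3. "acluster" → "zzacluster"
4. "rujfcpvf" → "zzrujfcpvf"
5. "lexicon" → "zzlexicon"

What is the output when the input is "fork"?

Looking at the pairs, the operation is to prepend "zz".
"fork" → "zzfork".

zzfork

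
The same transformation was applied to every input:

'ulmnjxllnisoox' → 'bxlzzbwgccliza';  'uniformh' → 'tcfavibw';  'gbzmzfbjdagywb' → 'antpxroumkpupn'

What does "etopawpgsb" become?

What's happening: move the first 3 characters to the end (rotate left by 3), then shift every letter 12 places backward in the alphabet (wrapping around).
Applying both steps to "etopawpgsb": "pawpgsbeto", then "dokdugpshc".

dokdugpshc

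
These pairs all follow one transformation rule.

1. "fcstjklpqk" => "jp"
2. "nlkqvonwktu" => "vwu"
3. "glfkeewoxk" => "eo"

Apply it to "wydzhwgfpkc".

The rule is to delete the first 3 characters, then keep one character in every 3, starting at position 2 (positions 2nd, 5th, 8th, ...).
On "wydzhwgfpkc": the first step gives "zhwgfpkc", and the second then gives "hfc".

hfc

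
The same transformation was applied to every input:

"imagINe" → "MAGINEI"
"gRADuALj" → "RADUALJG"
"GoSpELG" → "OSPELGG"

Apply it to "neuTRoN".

Each output is the input with this applied: move the first character to the end, then convert every letter to uppercase.
Starting from "neuTRoN": after the first operation, "euTRoNn"; after the second, "EUTRONN".
(Check on "imagINe": → "magINei" → "MAGINEI" ✓)

EUTRONN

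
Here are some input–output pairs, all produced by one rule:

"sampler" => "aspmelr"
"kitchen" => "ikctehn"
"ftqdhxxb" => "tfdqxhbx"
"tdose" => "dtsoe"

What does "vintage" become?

Each output is the input with this applied: swap each adjacent pair of characters (1↔2, 3↔4, ...).
"vintage" → "ivtngae".

ivtngae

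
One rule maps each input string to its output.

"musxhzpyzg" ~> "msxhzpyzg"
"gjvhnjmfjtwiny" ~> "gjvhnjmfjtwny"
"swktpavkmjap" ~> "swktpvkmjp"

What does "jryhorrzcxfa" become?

The rule is to remove every vowel.
For "jryhorrzcxfa" the result is "jryhrrzcxf".

jryhrrzcxf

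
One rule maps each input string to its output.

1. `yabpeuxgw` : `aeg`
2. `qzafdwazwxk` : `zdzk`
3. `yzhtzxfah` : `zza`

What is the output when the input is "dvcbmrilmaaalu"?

vmlau

Looking at the pairs, the operation is to keep one character in every 3, starting at position 2 (positions 2nd, 5th, 8th, ...).
Doing the same to "dvcbmrilmaaalu": "vmlau".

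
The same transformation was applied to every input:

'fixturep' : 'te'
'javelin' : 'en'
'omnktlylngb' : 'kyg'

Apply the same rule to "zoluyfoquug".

uou

What's happening: move the first character to the end, then keep one character in every 3, starting at position 3 (positions 3rd, 6th, 9th, ...).
Applying that to "zoluyfoquug" gives "uou".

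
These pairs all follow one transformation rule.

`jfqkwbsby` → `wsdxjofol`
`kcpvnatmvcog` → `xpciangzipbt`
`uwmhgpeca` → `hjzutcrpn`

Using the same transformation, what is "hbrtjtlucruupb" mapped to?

uoegwgyhpehhco

What's happening: shift every letter 13 places forward in the alphabet (wrapping around) — i.e. ROT13.
For "hbrtjtlucruupb" the result is "uoegwgyhpehhco".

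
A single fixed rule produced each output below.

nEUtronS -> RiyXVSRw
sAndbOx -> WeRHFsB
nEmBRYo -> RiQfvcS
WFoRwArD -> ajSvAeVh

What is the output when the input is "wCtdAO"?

The rule is to shift every letter 4 places forward in the alphabet (wrapping around), then flip the case of every letter.
Working it through for "wCtdAO": intermediate "aGxhES", final "AgXHes".

AgXHes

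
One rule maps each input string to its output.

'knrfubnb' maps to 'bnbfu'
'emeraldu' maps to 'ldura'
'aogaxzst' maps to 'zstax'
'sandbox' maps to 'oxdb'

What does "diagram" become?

In each case the input is transformed by: delete the first 3 characters, then move the first 2 characters to the end (rotate left by 2).
So "diagram" becomes "amgr".

amgr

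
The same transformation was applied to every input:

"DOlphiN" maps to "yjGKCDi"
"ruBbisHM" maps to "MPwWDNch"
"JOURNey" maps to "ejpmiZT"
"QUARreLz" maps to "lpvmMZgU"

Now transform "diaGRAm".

Rule — flip the case of every letter, then shift every letter 5 places backward in the alphabet (wrapping around).
"diaGRAm" → "YDVbmvH".

YDVbmvH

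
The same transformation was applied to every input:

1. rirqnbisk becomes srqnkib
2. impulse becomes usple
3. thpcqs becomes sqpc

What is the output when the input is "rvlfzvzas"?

The rule is to delete the first 2 characters, then sort the characters into reverse alphabetical order.
Working it through for "rvlfzvzas": intermediate "lfzvzas", final "zzvslfa".

zzvslfa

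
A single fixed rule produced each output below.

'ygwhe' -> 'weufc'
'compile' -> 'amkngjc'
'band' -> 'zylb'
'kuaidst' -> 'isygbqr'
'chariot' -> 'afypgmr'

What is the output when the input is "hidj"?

fgbh

Looking at the pairs, the operation is to shift every letter 2 places backward in the alphabet (wrapping around).
Doing the same to "hidj": "fgbh".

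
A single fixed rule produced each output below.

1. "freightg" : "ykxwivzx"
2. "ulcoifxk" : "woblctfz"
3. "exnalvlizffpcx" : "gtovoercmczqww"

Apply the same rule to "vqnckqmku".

dblmhetbh

Rule — shift every letter 9 places backward in the alphabet (wrapping around), then move the last 3 characters to the front (rotate right by 3).
Starting from "vqnckqmku": after the first operation, "mhetbhdbl"; after the second, "dblmhetbh".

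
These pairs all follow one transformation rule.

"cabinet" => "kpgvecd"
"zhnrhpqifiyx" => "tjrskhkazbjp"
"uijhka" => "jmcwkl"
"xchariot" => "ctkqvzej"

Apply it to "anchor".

Looking at the pairs, the operation is to move the first 3 characters to the end (rotate left by 3), then shift every letter 2 places forward in the alphabet (wrapping around).
Starting from "anchor": after the first operation, "horanc"; after the second, "jqtcpe".

jqtcpe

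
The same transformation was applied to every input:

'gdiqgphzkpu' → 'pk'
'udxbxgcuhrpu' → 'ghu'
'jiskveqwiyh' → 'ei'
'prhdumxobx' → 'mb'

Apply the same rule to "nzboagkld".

gd

What's happening: keep one character in every 3, starting at position 3 (positions 3rd, 6th, 9th, ...), then delete the first character.
"nzboagkld" → "bgd" → "gd".
(Check on "gdiqgphzkpu": → "ipk" → "pk" ✓)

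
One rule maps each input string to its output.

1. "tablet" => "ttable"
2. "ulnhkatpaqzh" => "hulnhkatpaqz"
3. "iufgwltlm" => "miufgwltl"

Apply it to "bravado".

obravad

Rule — move the last character to the front.
On "bravado" that produces "obravad".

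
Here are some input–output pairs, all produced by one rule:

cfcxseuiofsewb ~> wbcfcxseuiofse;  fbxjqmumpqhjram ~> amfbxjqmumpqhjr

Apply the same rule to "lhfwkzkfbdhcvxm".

In each case the input is transformed by: move the last 2 characters to the front (rotate right by 2).
Doing the same to "lhfwkzkfbdhcvxm": "xmlhfwkzkfbdhcv".

xmlhfwkzkfbdhcv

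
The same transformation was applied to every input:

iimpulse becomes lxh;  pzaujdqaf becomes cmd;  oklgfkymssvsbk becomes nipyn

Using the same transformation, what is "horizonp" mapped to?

rcs

What's happening: keep one character in every 3, starting at position 2 (positions 2nd, 5th, 8th, ...), then shift every letter 3 places forward in the alphabet (wrapping around).
On "horizonp": the first step gives "ozp", and the second then gives "rcs".
(Check on "oklgfkymssvsbk": → "kfmvk" → "nipyn" ✓)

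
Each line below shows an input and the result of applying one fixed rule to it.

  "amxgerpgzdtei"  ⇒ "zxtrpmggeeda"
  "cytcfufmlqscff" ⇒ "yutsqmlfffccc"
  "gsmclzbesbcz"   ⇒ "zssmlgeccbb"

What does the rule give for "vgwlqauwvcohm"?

wwvvuqolhgca

What's happening: delete the last character, then sort the characters into reverse alphabetical order.
On "vgwlqauwvcohm" that produces "wwvvuqolhgca".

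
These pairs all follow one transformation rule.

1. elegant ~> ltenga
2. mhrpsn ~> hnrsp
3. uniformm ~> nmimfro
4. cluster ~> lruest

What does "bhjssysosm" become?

hmjssossy

What's happening: delete the first character, then take characters alternately from the front and the back (1st, last, 2nd, 2nd-last, ...).
For "bhjssysosm" the result is "hmjssossy".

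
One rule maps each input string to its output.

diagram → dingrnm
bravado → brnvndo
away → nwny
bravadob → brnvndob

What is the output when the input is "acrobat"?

ncrobnt

The transformation: replace every "a" with "n".
Doing the same to "acrobat": "ncrobnt".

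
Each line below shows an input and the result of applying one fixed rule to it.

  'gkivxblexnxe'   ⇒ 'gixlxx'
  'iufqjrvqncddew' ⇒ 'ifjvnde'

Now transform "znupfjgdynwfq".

Rule — keep every other character starting from the first (positions 1st, 3rd, 5th, ...).
Applying that to "znupfjgdynwfq" gives "zufgywq".

zufgywq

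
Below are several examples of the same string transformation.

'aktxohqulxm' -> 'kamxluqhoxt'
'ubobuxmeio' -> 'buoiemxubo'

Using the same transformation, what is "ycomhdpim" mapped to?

The pattern: move the first 2 characters to the end (rotate left by 2), then reverse the string.
For "ycomhdpim", step one produces "omhdpimyc"; step two turns that into "cymipdhmo".

cymipdhmo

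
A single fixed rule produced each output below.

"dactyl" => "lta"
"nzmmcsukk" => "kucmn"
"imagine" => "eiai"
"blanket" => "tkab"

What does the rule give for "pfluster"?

Rule — reverse the string, then keep every other character starting from the first (positions 1st, 3rd, 5th, ...).
Working it through for "pfluster": intermediate "retsulfp", final "rtuf".

rtuf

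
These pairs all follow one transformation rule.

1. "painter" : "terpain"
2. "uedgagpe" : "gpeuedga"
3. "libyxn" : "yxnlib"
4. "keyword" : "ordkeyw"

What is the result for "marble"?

blemar

Looking at the pairs, the operation is to move the last 3 characters to the front (rotate right by 3).
For "marble" the result is "blemar".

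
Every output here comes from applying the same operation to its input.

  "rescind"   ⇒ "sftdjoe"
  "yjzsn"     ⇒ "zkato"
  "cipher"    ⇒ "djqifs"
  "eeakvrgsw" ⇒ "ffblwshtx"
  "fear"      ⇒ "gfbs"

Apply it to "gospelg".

Rule — shift every letter 1 place forward in the alphabet (wrapping around).
Doing the same to "gospelg": "hptqfmh".

hptqfmh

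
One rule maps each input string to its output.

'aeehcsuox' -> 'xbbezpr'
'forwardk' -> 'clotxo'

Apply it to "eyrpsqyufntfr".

What's happening: delete the last 2 characters, then shift every letter 3 places backward in the alphabet (wrapping around).
Working it through for "eyrpsqyufntfr": intermediate "eyrpsqyufnt", final "bvompnvrckq".

bvompnvrckq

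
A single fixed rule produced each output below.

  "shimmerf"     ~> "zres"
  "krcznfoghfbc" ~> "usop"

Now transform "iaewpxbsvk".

ofix

Looking at the pairs, the operation is to shift every letter 13 places forward in the alphabet (wrapping around) — i.e. ROT13, then keep only the last 4 characters.
Applying both steps to "iaewpxbsvk": "vnrjckofix", then "ofix".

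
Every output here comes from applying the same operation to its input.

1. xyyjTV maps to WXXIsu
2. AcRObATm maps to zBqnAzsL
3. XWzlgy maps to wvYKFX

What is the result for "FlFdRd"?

The rule is to shift every letter 1 place backward in the alphabet (wrapping around), then flip the case of every letter.
Applying both steps to "FlFdRd": "EkEcQc", then "eKeCqC".

eKeCqC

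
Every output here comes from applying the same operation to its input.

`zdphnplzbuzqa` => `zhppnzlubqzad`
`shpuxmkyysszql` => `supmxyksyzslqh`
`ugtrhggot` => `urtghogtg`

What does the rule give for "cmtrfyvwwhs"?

crtyfwvhwsm

What's happening: swap each adjacent pair of characters (1↔2, 3↔4, ...), then move the first character to the end.
Working it through for "cmtrfyvwwhs": intermediate "mcrtyfwvhws", final "crtyfwvhwsm".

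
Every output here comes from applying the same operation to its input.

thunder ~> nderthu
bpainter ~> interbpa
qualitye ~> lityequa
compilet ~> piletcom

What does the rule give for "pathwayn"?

The rule is to move the first 3 characters to the end (rotate left by 3).
Doing the same to "pathwayn": "hwaynpat".

hwaynpat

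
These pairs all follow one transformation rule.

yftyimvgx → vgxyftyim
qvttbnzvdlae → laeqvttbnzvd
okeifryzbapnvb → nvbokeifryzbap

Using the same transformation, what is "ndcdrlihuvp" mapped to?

uvpndcdrlih

The rule is to move the last 3 characters to the front (rotate right by 3).
For "ndcdrlihuvp" the result is "uvpndcdrlih".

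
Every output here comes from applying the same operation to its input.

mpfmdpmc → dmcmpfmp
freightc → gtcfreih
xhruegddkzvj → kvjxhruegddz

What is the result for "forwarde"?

Looking at the pairs, the operation is to move the last 3 characters to the front (rotate right by 3), then swap the first and last characters.
On "forwarde": the first step gives "rdeforwa", and the second then gives "adeforwr".

adeforwr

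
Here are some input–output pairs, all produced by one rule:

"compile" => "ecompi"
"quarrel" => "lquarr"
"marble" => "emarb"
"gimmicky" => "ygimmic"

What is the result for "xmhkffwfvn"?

nxmhkffwf

The transformation: move the last character to the front, then delete the last character.
On "xmhkffwfvn": the first step gives "nxmhkffwfv", and the second then gives "nxmhkffwf".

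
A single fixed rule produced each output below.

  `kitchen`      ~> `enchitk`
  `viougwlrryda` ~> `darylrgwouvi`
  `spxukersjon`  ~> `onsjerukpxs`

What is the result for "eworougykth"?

thykugrowoe

What's happening: reverse the string, then swap each adjacent pair of characters (1↔2, 3↔4, ...).
Doing the same to "eworougykth": "thykugrowoe".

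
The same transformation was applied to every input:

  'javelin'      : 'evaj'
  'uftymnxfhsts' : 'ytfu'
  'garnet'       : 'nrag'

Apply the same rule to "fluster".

sulf

The pattern: reverse the string, then keep only the last 4 characters.
Working it through for "fluster": intermediate "retsulf", final "sulf".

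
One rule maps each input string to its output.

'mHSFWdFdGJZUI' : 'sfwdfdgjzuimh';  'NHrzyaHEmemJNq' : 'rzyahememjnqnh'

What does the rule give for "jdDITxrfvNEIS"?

ditxrfvneisjd

The pattern: move the first 2 characters to the end (rotate left by 2), then convert every letter to lowercase.
Starting from "jdDITxrfvNEIS": after the first operation, "DITxrfvNEISjd"; after the second, "ditxrfvneisjd".
(Check on "NHrzyaHEmemJNq": → "rzyaHEmemJNqNH" → "rzyahememjnqnh" ✓)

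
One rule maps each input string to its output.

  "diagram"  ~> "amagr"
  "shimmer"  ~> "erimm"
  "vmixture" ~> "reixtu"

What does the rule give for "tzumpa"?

The pattern: delete the first 2 characters, then move the last 2 characters to the front (rotate right by 2).
Working it through for "tzumpa": intermediate "umpa", final "paum".

paum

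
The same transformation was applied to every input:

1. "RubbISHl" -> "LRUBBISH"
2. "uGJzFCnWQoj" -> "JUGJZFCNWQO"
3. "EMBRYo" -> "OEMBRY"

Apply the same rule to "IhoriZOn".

Rule — move the last character to the front, then convert every letter to uppercase.
"IhoriZOn" → "nIhoriZO" → "NIHORIZO".
(Check on "uGJzFCnWQoj": → "juGJzFCnWQo" → "JUGJZFCNWQO" ✓)

NIHORIZO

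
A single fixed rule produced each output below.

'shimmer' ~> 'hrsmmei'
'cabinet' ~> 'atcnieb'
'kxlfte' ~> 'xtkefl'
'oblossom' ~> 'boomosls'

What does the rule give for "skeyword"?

krsdyweo

Looking at the pairs, the operation is to swap each adjacent pair of characters (1↔2, 3↔4, ...), then take characters alternately from the front and the back (1st, last, 2nd, 2nd-last, ...).
On "skeyword" that produces "krsdyweo".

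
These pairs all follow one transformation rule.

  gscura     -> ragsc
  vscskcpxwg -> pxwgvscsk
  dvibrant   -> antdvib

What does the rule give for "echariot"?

What's happening: swap the front and back halves of the string, then delete the first character.
Applying both steps to "echariot": "riotecha", then "iotecha".

iotecha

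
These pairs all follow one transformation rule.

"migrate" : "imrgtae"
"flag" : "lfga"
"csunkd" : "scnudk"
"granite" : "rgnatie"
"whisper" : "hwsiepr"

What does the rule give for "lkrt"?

The transformation: swap each adjacent pair of characters (1↔2, 3↔4, ...).
"lkrt" → "kltr".

kltr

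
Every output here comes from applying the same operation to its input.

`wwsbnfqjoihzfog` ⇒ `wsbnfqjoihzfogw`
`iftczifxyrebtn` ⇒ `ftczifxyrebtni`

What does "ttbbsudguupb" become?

Each output is the input with this applied: move the first character to the end.
"ttbbsudguupb" → "tbbsudguupbt".

tbbsudguupbt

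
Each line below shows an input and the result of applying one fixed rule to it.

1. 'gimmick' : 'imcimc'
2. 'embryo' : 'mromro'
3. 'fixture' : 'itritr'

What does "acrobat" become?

In each case the input is transformed by: keep every other character starting from the second (positions 2nd, 4th, 6th, ...), then write the whole string twice.
On "acrobat" that produces "coacoa".

coacoa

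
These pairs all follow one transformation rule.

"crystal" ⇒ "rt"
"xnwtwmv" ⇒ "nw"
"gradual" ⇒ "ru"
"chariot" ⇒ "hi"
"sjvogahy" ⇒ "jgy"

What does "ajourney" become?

jry

Rule — keep one character in every 3, starting at position 2 (positions 2nd, 5th, 8th, ...).
On "ajourney" that produces "jry".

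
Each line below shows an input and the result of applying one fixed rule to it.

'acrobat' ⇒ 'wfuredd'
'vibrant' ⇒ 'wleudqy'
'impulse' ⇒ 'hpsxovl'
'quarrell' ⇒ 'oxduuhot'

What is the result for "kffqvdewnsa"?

The transformation: swap the first and last characters, then shift every letter 3 places forward in the alphabet (wrapping around).
"kffqvdewnsa" → "affqvdewnsk" → "diityghzqvn".
(Check on "impulse": → "empulsi" → "hpsxovl" ✓)

diityghzqvn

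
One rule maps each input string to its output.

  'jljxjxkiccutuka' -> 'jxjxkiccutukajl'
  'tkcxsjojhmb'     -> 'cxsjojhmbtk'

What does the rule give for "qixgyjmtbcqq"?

The pattern: move the first 2 characters to the end (rotate left by 2).
So "qixgyjmtbcqq" becomes "xgyjmtbcqqqi".

xgyjmtbcqqqi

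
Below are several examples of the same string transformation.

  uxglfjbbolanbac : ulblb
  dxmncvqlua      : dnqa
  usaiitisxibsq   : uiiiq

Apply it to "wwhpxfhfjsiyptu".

wphsp

Rule — keep one character in every 3, starting at position 1 (positions 1st, 4th, 7th, ...).
For "wwhpxfhfjsiyptu" the result is "wphsp".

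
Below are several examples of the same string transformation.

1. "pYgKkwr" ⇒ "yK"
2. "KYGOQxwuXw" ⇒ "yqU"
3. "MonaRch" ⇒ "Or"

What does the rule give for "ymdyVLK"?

What's happening: keep one character in every 3, starting at position 2 (positions 2nd, 5th, 8th, ...), then flip the case of every letter.
Doing the same to "ymdyVLK": "Mv".

Mv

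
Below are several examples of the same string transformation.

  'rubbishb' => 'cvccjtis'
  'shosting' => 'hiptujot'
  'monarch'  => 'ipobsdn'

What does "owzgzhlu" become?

Looking at the pairs, the operation is to shift every letter 1 place forward in the alphabet (wrapping around), then swap the first and last characters.
For "owzgzhlu", step one produces "pxahaimv"; step two turns that into "vxahaimp".

vxahaimp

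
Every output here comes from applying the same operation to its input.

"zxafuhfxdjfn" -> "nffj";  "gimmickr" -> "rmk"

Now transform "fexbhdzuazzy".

Each output is the input with this applied: swap the first and last characters, then keep one character in every 3, starting at position 1 (positions 1st, 4th, 7th, ...).
Starting from "fexbhdzuazzy": after the first operation, "yexbhdzuazzf"; after the second, "ybzz".

ybzz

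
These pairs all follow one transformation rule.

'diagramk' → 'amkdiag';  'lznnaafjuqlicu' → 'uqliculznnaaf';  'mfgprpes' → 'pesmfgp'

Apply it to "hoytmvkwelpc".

In each case the input is transformed by: swap the front and back halves of the string, then delete the first character.
On "hoytmvkwelpc" that produces "welpchoytmv".

welpchoytmv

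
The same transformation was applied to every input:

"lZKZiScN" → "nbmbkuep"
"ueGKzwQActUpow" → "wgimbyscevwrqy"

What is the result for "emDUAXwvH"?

Rule — shift every letter 2 places forward in the alphabet (wrapping around), then convert every letter to lowercase.
"emDUAXwvH" → "goFWCZyxJ" → "gofwczyxj".

gofwczyxj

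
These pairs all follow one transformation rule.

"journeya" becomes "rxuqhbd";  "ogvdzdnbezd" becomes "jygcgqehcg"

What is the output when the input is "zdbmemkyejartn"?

The transformation: shift every letter 3 places forward in the alphabet (wrapping around), then delete the first character.
Working it through for "zdbmemkyejartn": intermediate "cgephpnbhmduwq", final "gephpnbhmduwq".

gephpnbhmduwq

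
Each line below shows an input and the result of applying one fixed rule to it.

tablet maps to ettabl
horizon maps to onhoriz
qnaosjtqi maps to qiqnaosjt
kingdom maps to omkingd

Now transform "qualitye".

yequalit

The rule is to move the last 2 characters to the front (rotate right by 2).
Applying that to "qualitye" gives "yequalit".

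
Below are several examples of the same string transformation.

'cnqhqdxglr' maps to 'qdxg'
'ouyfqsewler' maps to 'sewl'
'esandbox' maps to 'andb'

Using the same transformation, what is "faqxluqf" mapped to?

In each case the input is transformed by: delete the last 2 characters, then keep only the last 4 characters.
"faqxluqf" → "faqxlu" → "qxlu".

qxlu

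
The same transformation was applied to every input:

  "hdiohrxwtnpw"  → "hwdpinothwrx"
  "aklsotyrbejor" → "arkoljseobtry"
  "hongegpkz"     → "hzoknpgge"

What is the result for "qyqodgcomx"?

qxymqoocdg

The transformation: take characters alternately from the front and the back (1st, last, 2nd, 2nd-last, ...).
For "qyqodgcomx" the result is "qxymqoocdg".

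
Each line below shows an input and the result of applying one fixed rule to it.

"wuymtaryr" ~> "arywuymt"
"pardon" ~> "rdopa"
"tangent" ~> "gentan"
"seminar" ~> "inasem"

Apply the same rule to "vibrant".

The transformation: delete the last character, then move the last 3 characters to the front (rotate right by 3).
For "vibrant" the result is "ranvib".

ranvib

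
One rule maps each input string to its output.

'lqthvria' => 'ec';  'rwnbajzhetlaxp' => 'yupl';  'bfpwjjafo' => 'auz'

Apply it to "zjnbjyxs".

In each case the input is transformed by: shift every letter 11 places forward in the alphabet (wrapping around), then keep one character in every 3, starting at position 3 (positions 3rd, 6th, 9th, ...).
Applying both steps to "zjnbjyxs": "kuymujid", then "yj".

yj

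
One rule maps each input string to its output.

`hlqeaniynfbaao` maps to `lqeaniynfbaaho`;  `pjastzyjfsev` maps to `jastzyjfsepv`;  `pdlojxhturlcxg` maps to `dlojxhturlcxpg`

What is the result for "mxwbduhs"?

Rule — swap the first and last characters, then move the first character to the end.
Applying both steps to "mxwbduhs": "sxwbduhm", then "xwbduhms".
(Check on "hlqeaniynfbaao": → "olqeaniynfbaah" → "lqeaniynfbaaho" ✓)

xwbduhms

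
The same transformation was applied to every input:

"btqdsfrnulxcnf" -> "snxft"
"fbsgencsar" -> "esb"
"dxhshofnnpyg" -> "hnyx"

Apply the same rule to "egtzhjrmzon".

hmng

The rule is to keep one character in every 3, starting at position 2 (positions 2nd, 5th, 8th, ...), then move the first character to the end.
Starting from "egtzhjrmzon": after the first operation, "ghmn"; after the second, "hmng".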